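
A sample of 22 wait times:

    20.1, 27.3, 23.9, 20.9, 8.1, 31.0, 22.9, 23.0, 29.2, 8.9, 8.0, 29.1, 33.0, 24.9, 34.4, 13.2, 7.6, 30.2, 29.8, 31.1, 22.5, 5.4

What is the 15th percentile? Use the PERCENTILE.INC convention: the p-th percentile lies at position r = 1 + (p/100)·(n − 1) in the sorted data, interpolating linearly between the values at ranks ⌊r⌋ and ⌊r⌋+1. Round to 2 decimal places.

8.22

Sorted: 5.4, 7.6, 8.0, 8.1, 8.9, 13.2, 20.1, 20.9, 22.5, 22.9, 23.0, 23.9, 24.9, 27.3, 29.1, 29.2, 29.8, 30.2, 31.0, 31.1, 33.0, 34.4.
n = 22.
r = 1 + (15/100)·(22 − 1) = 1 + 3.15 = 4.15.
Rank 4 is 8.1 and rank 5 is 8.9.
Interpolate: 8.1 + 0.15·(8.9 − 8.1) = 8.1 + 0.15·0.8 = 8.22.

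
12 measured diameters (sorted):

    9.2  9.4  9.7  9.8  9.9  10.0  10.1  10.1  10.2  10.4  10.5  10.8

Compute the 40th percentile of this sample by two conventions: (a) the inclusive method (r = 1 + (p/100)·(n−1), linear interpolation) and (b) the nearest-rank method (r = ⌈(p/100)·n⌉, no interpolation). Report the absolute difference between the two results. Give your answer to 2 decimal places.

0.04

n = 12.
(a) r = 5.4; between ranks 5 (9.9) and 6 (10.0): 9.94.
(b) the nearest-rank method: rank 5 → 9.9.
|9.94 − 9.9| = 0.04.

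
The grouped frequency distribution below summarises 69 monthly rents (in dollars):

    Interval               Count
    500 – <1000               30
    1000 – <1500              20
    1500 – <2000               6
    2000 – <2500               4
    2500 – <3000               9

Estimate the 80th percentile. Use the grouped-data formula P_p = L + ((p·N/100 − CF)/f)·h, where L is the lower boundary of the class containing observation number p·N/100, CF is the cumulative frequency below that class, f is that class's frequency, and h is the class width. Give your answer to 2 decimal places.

1933.33

N = 69; target position k = 80/100 · 69 = 55.2.
Cumulative frequencies: 30, 50, 56, 60, 69.
Observation 55.2 falls in the class 1500 – <2000.
L = 1500, CF = 50, f = 6, h = 500.
P80 = 1500 + ((55.2 − 50)/6)·500 = 1500 + 433.333 = 1933.33.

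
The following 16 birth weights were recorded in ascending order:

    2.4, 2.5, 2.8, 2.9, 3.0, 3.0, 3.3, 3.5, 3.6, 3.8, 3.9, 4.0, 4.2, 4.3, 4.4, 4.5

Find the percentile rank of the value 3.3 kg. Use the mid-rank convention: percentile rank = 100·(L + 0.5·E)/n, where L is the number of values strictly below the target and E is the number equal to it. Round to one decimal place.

40.6

Count below 3.3: L = 6; count equal: E = 1; n = 16.
Percentile rank = 100·(6 + 0.5·1)/16 = 100·6.5/16 = 40.62.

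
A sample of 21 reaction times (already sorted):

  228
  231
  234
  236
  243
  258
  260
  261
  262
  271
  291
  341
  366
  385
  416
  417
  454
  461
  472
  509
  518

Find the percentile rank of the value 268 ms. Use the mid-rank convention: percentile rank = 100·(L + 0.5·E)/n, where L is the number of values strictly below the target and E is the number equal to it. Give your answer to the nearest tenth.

42.9

Count below 268: L = 9; count equal: E = 0; n = 21.
Percentile rank = 100·(9 + 0.5·0)/21 = 100·9/21 = 42.86.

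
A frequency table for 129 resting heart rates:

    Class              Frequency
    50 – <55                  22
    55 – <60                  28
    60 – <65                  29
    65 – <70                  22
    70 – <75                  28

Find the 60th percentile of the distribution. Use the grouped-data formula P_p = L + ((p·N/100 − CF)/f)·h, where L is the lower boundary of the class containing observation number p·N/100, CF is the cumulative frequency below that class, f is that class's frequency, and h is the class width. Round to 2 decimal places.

N = 129; target position k = 60/100 · 129 = 77.4.
Cumulative frequencies: 22, 50, 79, 101, 129.
Observation 77.4 falls in the class 60 – <65.
L = 60, CF = 50, f = 29, h = 5.
P60 = 60 + ((77.4 − 50)/29)·5 = 60 + 4.72414 = 64.7241.

64.72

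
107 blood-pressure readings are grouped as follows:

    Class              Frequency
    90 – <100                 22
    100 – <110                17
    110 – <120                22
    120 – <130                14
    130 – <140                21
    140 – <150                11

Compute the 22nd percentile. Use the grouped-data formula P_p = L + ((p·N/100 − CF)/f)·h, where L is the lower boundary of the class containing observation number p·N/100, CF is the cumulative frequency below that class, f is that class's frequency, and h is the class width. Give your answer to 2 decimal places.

N = 107; target position k = 22/100 · 107 = 23.54.
Cumulative frequencies: 22, 39, 61, 75, 96, 107.
Observation 23.54 falls in the class 100 – <110.
L = 100, CF = 22, f = 17, h = 10.
P22 = 100 + ((23.54 − 22)/17)·10 = 100 + 0.905882 = 100.906.

100.91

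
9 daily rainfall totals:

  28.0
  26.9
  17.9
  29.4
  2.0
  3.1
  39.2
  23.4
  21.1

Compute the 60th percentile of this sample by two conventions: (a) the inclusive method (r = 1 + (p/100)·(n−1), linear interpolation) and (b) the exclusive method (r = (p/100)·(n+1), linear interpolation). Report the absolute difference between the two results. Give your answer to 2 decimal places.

0.70

Sorted: 2.0, 3.1, 17.9, 21.1, 23.4, 26.9, 28.0, 29.4, 39.2.
n = 9.
(a) r = 5.8; between ranks 5 (23.4) and 6 (26.9): 26.2.
(b) r = 6 → value at rank 6 = 26.9.
|26.2 − 26.9| = 0.7.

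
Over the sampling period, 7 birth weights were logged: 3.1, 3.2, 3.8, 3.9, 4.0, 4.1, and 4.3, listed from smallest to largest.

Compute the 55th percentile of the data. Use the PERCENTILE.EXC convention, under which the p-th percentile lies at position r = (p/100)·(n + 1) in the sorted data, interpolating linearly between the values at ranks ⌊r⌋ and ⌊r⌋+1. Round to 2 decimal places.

3.94

n = 7.
r = (55/100)·(7 + 1) = 4.4.
Rank 4 is 3.9 and rank 5 is 4.0.
Interpolate: 3.9 + 0.4·(4.0 − 3.9) = 3.9 + 0.4·0.1 = 3.94.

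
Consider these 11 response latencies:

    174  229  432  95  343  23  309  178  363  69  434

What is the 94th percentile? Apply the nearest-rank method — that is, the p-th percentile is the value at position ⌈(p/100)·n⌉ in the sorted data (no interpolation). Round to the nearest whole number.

434

Sorted: 23, 69, 95, 174, 178, 229, 309, 343, 363, 432, 434.
n = 11.
Position = ⌈94/100 · 11⌉ = ⌈10.34⌉ = 11.
The value at rank 11 is 434.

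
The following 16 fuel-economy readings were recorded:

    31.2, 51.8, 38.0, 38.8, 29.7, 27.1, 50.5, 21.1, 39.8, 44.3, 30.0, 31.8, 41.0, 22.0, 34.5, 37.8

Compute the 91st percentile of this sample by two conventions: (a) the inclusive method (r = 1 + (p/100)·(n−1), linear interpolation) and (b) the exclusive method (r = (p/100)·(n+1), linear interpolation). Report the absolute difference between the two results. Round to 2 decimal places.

Sorted: 21.1, 22.0, 27.1, 29.7, 30.0, 31.2, 31.8, 34.5, 37.8, 38.0, 38.8, 39.8, 41.0, 44.3, 50.5, 51.8.
n = 16.
(a) r = 14.65; between ranks 14 (44.3) and 15 (50.5): 48.33.
(b) r = 15.47; between ranks 15 (50.5) and 16 (51.8): 51.111.
|48.33 − 51.111| = 2.781.

2.78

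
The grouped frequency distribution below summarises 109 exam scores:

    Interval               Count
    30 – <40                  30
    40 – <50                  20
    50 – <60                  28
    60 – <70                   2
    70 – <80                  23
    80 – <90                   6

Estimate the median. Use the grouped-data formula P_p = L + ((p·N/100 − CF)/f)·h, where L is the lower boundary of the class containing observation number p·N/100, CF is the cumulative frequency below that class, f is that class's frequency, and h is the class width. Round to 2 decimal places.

51.61

N = 109; target position k = 50/100 · 109 = 54.5.
Cumulative frequencies: 30, 50, 78, 80, 103, 109.
Observation 54.5 falls in the class 50 – <60.
L = 50, CF = 50, f = 28, h = 10.
P50 = 50 + ((54.5 − 50)/28)·10 = 50 + 1.60714 = 51.6071.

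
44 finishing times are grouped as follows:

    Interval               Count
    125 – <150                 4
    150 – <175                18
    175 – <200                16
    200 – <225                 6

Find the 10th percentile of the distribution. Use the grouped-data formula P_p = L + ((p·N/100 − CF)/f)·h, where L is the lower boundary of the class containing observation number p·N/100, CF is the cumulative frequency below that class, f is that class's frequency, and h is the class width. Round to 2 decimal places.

N = 44; target position k = 10/100 · 44 = 4.4.
Cumulative frequencies: 4, 22, 38, 44.
Observation 4.4 falls in the class 150 – <175.
L = 150, CF = 4, f = 18, h = 25.
P10 = 150 + ((4.4 − 4)/18)·25 = 150 + 0.555556 = 150.556.

150.56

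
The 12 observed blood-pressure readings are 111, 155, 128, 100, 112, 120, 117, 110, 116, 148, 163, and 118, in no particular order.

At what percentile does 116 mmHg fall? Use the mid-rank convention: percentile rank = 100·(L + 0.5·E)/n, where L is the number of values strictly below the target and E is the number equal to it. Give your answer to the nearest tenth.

37.5

Sorted: 100, 110, 111, 112, 116, 117, 118, 120, 128, 148, 155, 163.
Count below 116: L = 4; count equal: E = 1; n = 12.
Percentile rank = 100·(4 + 0.5·1)/12 = 100·4.5/12 = 37.5.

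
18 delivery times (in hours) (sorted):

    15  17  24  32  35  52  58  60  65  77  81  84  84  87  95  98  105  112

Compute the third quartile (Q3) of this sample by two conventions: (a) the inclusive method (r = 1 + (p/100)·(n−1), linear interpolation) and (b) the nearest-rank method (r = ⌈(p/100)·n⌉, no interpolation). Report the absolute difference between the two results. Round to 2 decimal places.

0.75

n = 18.
(a) r = 13.75; between ranks 13 (84) and 14 (87): 86.25.
(b) the nearest-rank method: rank 14 → 87.
|86.25 − 87| = 0.75.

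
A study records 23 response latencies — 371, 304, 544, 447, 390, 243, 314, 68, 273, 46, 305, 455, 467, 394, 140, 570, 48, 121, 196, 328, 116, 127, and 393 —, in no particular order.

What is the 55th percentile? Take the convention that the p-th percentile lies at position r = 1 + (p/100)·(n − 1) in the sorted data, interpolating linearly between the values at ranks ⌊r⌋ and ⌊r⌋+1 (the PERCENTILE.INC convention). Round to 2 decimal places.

315.40

Sorted: 46, 48, 68, 116, 121, 127, 140, 196, 243, 273, 304, 305, 314, 328, 371, 390, 393, 394, 447, 455, 467, 544, 570.
n = 23.
r = 1 + (55/100)·(23 − 1) = 1 + 12.1 = 13.1.
Rank 13 is 314 and rank 14 is 328.
Interpolate: 314 + 0.1·(328 − 314) = 314 + 0.1·14 = 315.4.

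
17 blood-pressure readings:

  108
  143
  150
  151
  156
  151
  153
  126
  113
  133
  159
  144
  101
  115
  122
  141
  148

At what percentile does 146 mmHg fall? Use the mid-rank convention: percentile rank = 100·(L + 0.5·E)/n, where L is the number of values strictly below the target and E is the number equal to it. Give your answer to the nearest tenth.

Sorted: 101, 108, 113, 115, 122, 126, 133, 141, 143, 144, 148, 150, 151, 151, 153, 156, 159.
Count below 146: L = 10; count equal: E = 0; n = 17.
Percentile rank = 100·(10 + 0.5·0)/17 = 100·10/17 = 58.82.

58.8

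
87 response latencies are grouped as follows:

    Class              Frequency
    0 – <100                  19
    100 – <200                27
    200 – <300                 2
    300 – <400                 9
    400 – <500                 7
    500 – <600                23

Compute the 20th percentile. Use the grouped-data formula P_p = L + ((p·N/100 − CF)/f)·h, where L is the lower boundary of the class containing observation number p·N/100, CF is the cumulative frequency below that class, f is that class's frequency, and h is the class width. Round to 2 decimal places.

N = 87; target position k = 20/100 · 87 = 17.4.
Cumulative frequencies: 19, 46, 48, 57, 64, 87.
Observation 17.4 falls in the class 0 – <100.
L = 0, CF = 0, f = 19, h = 100.
P20 = 0 + ((17.4 − 0)/19)·100 = 0 + 91.5789 = 91.5789.

91.58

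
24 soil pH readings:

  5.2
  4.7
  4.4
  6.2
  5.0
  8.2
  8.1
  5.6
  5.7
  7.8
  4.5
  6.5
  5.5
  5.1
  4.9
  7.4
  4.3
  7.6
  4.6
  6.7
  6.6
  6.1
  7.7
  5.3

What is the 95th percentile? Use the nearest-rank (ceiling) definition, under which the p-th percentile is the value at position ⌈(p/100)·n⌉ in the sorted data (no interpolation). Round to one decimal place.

Sorted: 4.3, 4.4, 4.5, 4.6, 4.7, 4.9, 5.0, 5.1, 5.2, 5.3, 5.5, 5.6, 5.7, 6.1, 6.2, 6.5, 6.6, 6.7, 7.4, 7.6, 7.7, 7.8, 8.1, 8.2.
n = 24.
Position = ⌈95/100 · 24⌉ = ⌈22.8⌉ = 23.
The value at rank 23 is 8.1.

8.1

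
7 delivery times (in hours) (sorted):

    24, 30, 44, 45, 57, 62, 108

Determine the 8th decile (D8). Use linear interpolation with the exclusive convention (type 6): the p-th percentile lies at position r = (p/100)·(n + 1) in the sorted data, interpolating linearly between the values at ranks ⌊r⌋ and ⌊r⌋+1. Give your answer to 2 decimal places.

n = 7.
r = (80/100)·(7 + 1) = 6.4.
Rank 6 is 62 and rank 7 is 108.
Interpolate: 62 + 0.4·(108 − 62) = 62 + 0.4·46 = 80.4.

80.40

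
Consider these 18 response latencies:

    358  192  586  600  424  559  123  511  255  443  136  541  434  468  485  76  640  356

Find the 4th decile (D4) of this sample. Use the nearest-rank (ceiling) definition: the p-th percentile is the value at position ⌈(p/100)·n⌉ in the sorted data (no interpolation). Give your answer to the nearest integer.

Sorted: 76, 123, 136, 192, 255, 356, 358, 424, 434, 443, 468, 485, 511, 541, 559, 586, 600, 640.
n = 18.
Position = ⌈40/100 · 18⌉ = ⌈7.2⌉ = 8.
The value at rank 8 is 424.

424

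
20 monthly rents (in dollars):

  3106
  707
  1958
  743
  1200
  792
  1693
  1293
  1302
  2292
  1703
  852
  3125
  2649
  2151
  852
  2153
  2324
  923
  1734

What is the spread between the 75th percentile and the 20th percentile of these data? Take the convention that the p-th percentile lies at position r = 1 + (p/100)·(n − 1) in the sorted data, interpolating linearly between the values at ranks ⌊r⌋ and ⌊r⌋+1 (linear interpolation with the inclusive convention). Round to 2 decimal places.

1335.75

Sorted: 707, 743, 792, 852, 852, 923, 1200, 1293, 1302, 1693, 1703, 1734, 1958, 2151, 2153, 2292, 2324, 2649, 3106, 3125.
n = 20.
P20: r = 4.8; ranks 4–5 are 852, 852; interpolating gives 852.
P75: r = 15.25; ranks 15–16 are 2153, 2292; interpolating gives 2187.75.
Difference: 2187.75 − 852 = 1335.75.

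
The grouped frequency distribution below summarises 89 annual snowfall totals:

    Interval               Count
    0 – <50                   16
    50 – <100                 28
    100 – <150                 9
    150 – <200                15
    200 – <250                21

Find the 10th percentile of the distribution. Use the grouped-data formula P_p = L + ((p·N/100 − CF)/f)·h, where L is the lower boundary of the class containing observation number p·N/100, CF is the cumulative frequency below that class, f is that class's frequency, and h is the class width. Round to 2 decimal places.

N = 89; target position k = 10/100 · 89 = 8.9.
Cumulative frequencies: 16, 44, 53, 68, 89.
Observation 8.9 falls in the class 0 – <50.
L = 0, CF = 0, f = 16, h = 50.
P10 = 0 + ((8.9 − 0)/16)·50 = 0 + 27.8125 = 27.8125.

27.81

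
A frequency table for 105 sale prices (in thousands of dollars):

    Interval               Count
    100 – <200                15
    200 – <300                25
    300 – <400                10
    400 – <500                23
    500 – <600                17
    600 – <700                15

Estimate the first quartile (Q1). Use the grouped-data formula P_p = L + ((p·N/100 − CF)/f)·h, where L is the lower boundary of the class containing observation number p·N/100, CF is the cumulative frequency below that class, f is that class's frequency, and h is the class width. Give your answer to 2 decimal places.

N = 105; target position k = 25/100 · 105 = 26.25.
Cumulative frequencies: 15, 40, 50, 73, 90, 105.
Observation 26.25 falls in the class 200 – <300.
L = 200, CF = 15, f = 25, h = 100.
P25 = 200 + ((26.25 − 15)/25)·100 = 200 + 45 = 245.

245.00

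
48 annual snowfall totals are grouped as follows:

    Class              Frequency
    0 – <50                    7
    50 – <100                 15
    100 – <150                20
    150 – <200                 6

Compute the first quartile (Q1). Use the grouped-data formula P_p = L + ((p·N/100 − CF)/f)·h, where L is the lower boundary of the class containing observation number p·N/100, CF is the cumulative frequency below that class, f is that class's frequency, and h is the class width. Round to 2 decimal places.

N = 48; target position k = 25/100 · 48 = 12.
Cumulative frequencies: 7, 22, 42, 48.
Observation 12 falls in the class 50 – <100.
L = 50, CF = 7, f = 15, h = 50.
P25 = 50 + ((12 − 7)/15)·50 = 50 + 16.6667 = 66.6667.

66.67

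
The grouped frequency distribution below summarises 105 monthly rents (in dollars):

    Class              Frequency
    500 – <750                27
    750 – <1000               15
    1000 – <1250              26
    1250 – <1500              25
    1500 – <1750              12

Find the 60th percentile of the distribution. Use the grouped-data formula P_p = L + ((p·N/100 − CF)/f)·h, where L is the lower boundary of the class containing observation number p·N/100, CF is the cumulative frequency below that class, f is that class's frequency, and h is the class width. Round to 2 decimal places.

N = 105; target position k = 60/100 · 105 = 63.
Cumulative frequencies: 27, 42, 68, 93, 105.
Observation 63 falls in the class 1000 – <1250.
L = 1000, CF = 42, f = 26, h = 250.
P60 = 1000 + ((63 − 42)/26)·250 = 1000 + 201.923 = 1201.92.

1201.92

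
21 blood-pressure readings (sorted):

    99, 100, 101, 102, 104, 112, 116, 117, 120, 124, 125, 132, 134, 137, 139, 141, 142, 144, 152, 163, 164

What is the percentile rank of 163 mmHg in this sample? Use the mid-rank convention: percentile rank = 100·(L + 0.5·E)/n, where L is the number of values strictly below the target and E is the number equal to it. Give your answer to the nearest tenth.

Count below 163: L = 19; count equal: E = 1; n = 21.
Percentile rank = 100·(19 + 0.5·1)/21 = 100·19.5/21 = 92.86.

92.9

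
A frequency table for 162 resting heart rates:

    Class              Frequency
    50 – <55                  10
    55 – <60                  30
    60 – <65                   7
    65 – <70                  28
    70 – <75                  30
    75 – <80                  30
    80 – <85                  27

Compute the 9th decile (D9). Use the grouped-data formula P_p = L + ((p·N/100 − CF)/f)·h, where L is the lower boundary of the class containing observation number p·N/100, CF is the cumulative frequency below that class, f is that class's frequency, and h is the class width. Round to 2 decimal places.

N = 162; target position k = 90/100 · 162 = 145.8.
Cumulative frequencies: 10, 40, 47, 75, 105, 135, 162.
Observation 145.8 falls in the class 80 – <85.
L = 80, CF = 135, f = 27, h = 5.
P90 = 80 + ((145.8 − 135)/27)·5 = 80 + 2 = 82.

82.00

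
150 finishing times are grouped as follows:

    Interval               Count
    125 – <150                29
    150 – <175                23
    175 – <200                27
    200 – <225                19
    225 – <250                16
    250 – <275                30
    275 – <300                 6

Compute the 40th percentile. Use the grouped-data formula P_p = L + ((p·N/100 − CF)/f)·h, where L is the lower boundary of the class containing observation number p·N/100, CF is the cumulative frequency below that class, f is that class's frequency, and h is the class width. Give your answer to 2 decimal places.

182.41

N = 150; target position k = 40/100 · 150 = 60.
Cumulative frequencies: 29, 52, 79, 98, 114, 144, 150.
Observation 60 falls in the class 175 – <200.
L = 175, CF = 52, f = 27, h = 25.
P40 = 175 + ((60 − 52)/27)·25 = 175 + 7.40741 = 182.407.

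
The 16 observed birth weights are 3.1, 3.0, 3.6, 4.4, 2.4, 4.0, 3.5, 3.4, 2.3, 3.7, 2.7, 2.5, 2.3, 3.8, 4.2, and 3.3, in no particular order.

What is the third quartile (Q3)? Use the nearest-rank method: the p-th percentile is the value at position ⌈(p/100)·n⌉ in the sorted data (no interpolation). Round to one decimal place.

Sorted: 2.3, 2.3, 2.4, 2.5, 2.7, 3.0, 3.1, 3.3, 3.4, 3.5, 3.6, 3.7, 3.8, 4.0, 4.2, 4.4.
n = 16.
Position = ⌈75/100 · 16⌉ = ⌈12⌉ = 12.
The value at rank 12 is 3.7.

3.7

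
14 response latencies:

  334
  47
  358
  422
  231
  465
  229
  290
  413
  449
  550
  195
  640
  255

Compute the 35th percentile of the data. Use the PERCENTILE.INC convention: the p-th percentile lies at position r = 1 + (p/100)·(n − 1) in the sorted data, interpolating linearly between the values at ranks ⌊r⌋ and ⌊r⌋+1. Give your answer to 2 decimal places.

Sorted: 47, 195, 229, 231, 255, 290, 334, 358, 413, 422, 449, 465, 550, 640.
n = 14.
r = 1 + (35/100)·(14 − 1) = 1 + 4.55 = 5.55.
Rank 5 is 255 and rank 6 is 290.
Interpolate: 255 + 0.55·(290 − 255) = 255 + 0.55·35 = 274.25.

274.25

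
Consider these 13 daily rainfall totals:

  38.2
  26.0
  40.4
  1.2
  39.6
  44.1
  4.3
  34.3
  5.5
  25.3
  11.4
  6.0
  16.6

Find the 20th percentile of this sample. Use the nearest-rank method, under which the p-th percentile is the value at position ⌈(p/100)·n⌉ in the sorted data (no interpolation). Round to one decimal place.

5.5

Sorted: 1.2, 4.3, 5.5, 6.0, 11.4, 16.6, 25.3, 26.0, 34.3, 38.2, 39.6, 40.4, 44.1.
n = 13.
Position = ⌈20/100 · 13⌉ = ⌈2.6⌉ = 3.
The value at rank 3 is 5.5.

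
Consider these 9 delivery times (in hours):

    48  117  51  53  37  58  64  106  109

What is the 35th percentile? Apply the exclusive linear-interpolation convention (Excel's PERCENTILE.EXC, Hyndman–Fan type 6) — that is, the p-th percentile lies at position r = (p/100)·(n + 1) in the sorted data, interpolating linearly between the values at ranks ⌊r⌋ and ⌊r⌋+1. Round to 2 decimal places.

52.00

Sorted: 37, 48, 51, 53, 58, 64, 106, 109, 117.
n = 9.
r = (35/100)·(9 + 1) = 3.5.
Rank 3 is 51 and rank 4 is 53.
Interpolate: 51 + 0.5·(53 − 51) = 51 + 0.5·2 = 52.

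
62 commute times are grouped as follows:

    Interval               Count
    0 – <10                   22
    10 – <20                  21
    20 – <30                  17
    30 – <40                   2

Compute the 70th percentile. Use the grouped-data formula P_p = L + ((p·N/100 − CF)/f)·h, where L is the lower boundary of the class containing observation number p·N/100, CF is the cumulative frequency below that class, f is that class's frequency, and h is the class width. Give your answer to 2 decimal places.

20.24

N = 62; target position k = 70/100 · 62 = 43.4.
Cumulative frequencies: 22, 43, 60, 62.
Observation 43.4 falls in the class 20 – <30.
L = 20, CF = 43, f = 17, h = 10.
P70 = 20 + ((43.4 − 43)/17)·10 = 20 + 0.235294 = 20.2353.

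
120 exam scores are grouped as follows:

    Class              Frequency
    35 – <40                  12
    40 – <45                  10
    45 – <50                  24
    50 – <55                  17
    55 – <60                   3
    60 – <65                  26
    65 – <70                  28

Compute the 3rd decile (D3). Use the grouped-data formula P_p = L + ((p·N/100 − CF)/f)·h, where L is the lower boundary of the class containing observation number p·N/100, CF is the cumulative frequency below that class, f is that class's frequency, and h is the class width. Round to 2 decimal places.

47.92

N = 120; target position k = 30/100 · 120 = 36.
Cumulative frequencies: 12, 22, 46, 63, 66, 92, 120.
Observation 36 falls in the class 45 – <50.
L = 45, CF = 22, f = 24, h = 5.
P30 = 45 + ((36 − 22)/24)·5 = 45 + 2.91667 = 47.9167.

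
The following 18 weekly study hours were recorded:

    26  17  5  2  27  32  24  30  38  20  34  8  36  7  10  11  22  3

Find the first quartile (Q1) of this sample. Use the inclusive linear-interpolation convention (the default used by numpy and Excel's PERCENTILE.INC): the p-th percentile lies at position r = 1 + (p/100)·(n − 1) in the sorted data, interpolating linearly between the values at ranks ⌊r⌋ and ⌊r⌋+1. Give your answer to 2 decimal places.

Sorted: 2, 3, 5, 7, 8, 10, 11, 17, 20, 22, 24, 26, 27, 30, 32, 34, 36, 38.
n = 18.
r = 1 + (25/100)·(18 − 1) = 1 + 4.25 = 5.25.
Rank 5 is 8 and rank 6 is 10.
Interpolate: 8 + 0.25·(10 − 8) = 8 + 0.25·2 = 8.5.

8.50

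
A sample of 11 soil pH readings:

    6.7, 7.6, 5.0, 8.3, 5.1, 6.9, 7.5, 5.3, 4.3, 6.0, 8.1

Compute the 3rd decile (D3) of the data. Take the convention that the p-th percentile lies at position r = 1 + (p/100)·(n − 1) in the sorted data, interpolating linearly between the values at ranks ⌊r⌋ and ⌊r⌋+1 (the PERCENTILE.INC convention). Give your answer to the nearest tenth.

5.3

Sorted: 4.3, 5.0, 5.1, 5.3, 6.0, 6.7, 6.9, 7.5, 7.6, 8.1, 8.3.
n = 11.
r = 1 + (30/100)·(11 − 1) = 1 + 3 = 4.
r is an integer, so P30 is the value at rank 4: 5.3.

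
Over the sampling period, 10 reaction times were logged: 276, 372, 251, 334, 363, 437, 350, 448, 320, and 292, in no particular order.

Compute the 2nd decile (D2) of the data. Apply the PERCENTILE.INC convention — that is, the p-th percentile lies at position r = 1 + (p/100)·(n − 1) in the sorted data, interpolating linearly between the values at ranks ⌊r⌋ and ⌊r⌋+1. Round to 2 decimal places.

288.80

Sorted: 251, 276, 292, 320, 334, 350, 363, 372, 437, 448.
n = 10.
r = 1 + (20/100)·(10 − 1) = 1 + 1.8 = 2.8.
Rank 2 is 276 and rank 3 is 292.
Interpolate: 276 + 0.8·(292 − 276) = 276 + 0.8·16 = 288.8.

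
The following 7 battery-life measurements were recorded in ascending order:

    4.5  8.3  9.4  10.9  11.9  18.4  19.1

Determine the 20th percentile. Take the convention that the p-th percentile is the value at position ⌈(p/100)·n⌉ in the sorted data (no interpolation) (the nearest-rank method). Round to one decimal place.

8.3

n = 7.
Position = ⌈20/100 · 7⌉ = ⌈1.4⌉ = 2.
The value at rank 2 is 8.3.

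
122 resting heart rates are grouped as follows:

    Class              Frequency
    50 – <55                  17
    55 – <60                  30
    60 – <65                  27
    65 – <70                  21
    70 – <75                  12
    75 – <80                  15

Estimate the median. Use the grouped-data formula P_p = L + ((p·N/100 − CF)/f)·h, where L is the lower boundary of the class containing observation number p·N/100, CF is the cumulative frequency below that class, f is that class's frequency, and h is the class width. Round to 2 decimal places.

N = 122; target position k = 50/100 · 122 = 61.
Cumulative frequencies: 17, 47, 74, 95, 107, 122.
Observation 61 falls in the class 60 – <65.
L = 60, CF = 47, f = 27, h = 5.
P50 = 60 + ((61 − 47)/27)·5 = 60 + 2.59259 = 62.5926.

62.59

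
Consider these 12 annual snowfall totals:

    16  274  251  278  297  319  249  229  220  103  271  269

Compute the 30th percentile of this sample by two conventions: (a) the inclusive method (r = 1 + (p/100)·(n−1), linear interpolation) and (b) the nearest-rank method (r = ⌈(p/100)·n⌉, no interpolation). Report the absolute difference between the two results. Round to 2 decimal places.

6.00

Sorted: 16, 103, 220, 229, 249, 251, 269, 271, 274, 278, 297, 319.
n = 12.
(a) r = 4.3; between ranks 4 (229) and 5 (249): 235.
(b) the nearest-rank method: rank 4 → 229.
|235 − 229| = 6.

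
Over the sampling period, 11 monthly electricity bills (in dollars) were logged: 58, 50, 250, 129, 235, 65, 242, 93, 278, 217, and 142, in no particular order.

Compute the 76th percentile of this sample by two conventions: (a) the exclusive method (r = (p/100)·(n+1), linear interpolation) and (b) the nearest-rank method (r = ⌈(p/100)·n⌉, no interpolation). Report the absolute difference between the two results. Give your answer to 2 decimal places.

Sorted: 50, 58, 65, 93, 129, 142, 217, 235, 242, 250, 278.
n = 11.
(a) r = 9.12; between ranks 9 (242) and 10 (250): 242.96.
(b) the nearest-rank method: rank 9 → 242.
|242.96 − 242| = 0.96.

0.96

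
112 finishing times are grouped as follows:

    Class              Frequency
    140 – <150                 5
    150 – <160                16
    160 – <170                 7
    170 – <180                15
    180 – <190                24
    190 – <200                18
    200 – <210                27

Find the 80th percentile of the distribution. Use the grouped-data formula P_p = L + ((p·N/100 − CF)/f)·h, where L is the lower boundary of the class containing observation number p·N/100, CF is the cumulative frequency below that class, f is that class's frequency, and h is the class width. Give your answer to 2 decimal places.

201.70

N = 112; target position k = 80/100 · 112 = 89.6.
Cumulative frequencies: 5, 21, 28, 43, 67, 85, 112.
Observation 89.6 falls in the class 200 – <210.
L = 200, CF = 85, f = 27, h = 10.
P80 = 200 + ((89.6 − 85)/27)·10 = 200 + 1.7037 = 201.704.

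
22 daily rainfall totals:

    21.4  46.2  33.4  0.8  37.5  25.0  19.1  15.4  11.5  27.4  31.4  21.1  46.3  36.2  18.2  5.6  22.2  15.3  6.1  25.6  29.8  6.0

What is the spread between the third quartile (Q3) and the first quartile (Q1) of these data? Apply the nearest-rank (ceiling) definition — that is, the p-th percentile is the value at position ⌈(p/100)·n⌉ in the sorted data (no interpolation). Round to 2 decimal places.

16.10

Sorted: 0.8, 5.6, 6.0, 6.1, 11.5, 15.3, 15.4, 18.2, 19.1, 21.1, 21.4, 22.2, 25.0, 25.6, 27.4, 29.8, 31.4, 33.4, 36.2, 37.5, 46.2, 46.3.
n = 22.
P25: rank ⌈25/100·22⌉ = 6 → 15.3.
P75: rank ⌈75/100·22⌉ = 17 → 31.4.
Difference: 31.4 − 15.3 = 16.1.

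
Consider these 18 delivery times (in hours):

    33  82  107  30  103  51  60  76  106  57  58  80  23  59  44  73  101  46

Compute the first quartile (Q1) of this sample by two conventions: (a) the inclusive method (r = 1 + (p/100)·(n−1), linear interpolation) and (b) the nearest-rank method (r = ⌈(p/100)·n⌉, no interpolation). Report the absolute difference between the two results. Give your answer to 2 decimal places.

Sorted: 23, 30, 33, 44, 46, 51, 57, 58, 59, 60, 73, 76, 80, 82, 101, 103, 106, 107.
n = 18.
(a) r = 5.25; between ranks 5 (46) and 6 (51): 47.25.
(b) the nearest-rank method: rank 5 → 46.
|47.25 − 46| = 1.25.

1.25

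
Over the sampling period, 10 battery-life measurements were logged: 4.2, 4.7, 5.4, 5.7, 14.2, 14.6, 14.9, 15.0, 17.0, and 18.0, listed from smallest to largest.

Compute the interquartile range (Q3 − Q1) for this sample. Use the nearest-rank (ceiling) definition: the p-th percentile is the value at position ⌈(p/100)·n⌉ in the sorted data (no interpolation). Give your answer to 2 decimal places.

n = 10.
P25: rank ⌈25/100·10⌉ = 3 → 5.4.
P75: rank ⌈75/100·10⌉ = 8 → 15.
Difference: 15 − 5.4 = 9.6.

9.60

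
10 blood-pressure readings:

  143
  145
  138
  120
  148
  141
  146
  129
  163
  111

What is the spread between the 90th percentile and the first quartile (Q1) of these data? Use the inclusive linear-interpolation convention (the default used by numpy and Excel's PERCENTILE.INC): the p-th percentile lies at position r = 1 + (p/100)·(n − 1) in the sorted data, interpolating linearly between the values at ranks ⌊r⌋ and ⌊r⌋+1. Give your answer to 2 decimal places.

Sorted: 111, 120, 129, 138, 141, 143, 145, 146, 148, 163.
n = 10.
P25: r = 3.25; ranks 3–4 are 129, 138; interpolating gives 131.25.
P90: r = 9.1; ranks 9–10 are 148, 163; interpolating gives 149.5.
Difference: 149.5 − 131.25 = 18.25.

18.25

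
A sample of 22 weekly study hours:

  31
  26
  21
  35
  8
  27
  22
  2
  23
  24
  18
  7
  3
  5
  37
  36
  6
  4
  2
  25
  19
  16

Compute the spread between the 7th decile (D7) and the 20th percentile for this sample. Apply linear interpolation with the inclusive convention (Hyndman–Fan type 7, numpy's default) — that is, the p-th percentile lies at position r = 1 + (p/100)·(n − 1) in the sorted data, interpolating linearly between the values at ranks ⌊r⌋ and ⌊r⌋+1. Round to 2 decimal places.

Sorted: 2, 2, 3, 4, 5, 6, 7, 8, 16, 18, 19, 21, 22, 23, 24, 25, 26, 27, 31, 35, 36, 37.
n = 22.
P20: r = 5.2; ranks 5–6 are 5, 6; interpolating gives 5.2.
P70: r = 15.7; ranks 15–16 are 24, 25; interpolating gives 24.7.
Difference: 24.7 − 5.2 = 19.5.

19.50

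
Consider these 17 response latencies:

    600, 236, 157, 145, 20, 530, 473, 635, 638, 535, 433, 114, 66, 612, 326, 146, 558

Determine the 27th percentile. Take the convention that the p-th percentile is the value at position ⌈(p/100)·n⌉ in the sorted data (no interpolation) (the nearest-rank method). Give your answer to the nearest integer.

146

Sorted: 20, 66, 114, 145, 146, 157, 236, 326, 433, 473, 530, 535, 558, 600, 612, 635, 638.
n = 17.
Position = ⌈27/100 · 17⌉ = ⌈4.59⌉ = 5.
The value at rank 5 is 146.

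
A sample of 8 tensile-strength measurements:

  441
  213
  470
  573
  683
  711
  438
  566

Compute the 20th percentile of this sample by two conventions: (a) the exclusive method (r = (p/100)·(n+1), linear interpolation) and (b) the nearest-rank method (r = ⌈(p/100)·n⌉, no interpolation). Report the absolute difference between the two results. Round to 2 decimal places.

Sorted: 213, 438, 441, 470, 566, 573, 683, 711.
n = 8.
(a) r = 1.8; between ranks 1 (213) and 2 (438): 393.
(b) the nearest-rank method: rank 2 → 438.
|393 − 438| = 45.

45.00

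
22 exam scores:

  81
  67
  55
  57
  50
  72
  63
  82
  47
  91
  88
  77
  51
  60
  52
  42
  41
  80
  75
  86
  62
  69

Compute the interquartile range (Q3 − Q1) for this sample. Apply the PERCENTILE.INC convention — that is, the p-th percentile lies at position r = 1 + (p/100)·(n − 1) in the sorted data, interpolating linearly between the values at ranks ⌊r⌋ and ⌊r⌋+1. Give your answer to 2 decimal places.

26.50

Sorted: 41, 42, 47, 50, 51, 52, 55, 57, 60, 62, 63, 67, 69, 72, 75, 77, 80, 81, 82, 86, 88, 91.
n = 22.
P25: r = 6.25; ranks 6–7 are 52, 55; interpolating gives 52.75.
P75: r = 16.75; ranks 16–17 are 77, 80; interpolating gives 79.25.
Difference: 79.25 − 52.75 = 26.5.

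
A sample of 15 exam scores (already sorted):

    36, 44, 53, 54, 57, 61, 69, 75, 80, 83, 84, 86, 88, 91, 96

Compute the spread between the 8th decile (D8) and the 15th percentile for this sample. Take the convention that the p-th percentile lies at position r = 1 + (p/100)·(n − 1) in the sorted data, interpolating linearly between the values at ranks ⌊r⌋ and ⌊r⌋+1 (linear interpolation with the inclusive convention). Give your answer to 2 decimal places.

33.30

n = 15.
P15: r = 3.1; ranks 3–4 are 53, 54; interpolating gives 53.1.
P80: r = 12.2; ranks 12–13 are 86, 88; interpolating gives 86.4.
Difference: 86.4 − 53.1 = 33.3.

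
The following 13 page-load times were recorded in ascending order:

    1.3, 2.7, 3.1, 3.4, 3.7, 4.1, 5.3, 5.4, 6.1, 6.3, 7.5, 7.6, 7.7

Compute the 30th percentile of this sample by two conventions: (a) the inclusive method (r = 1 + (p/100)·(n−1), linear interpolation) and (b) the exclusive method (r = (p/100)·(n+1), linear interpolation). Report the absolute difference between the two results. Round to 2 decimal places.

n = 13.
(a) r = 4.6; between ranks 4 (3.4) and 5 (3.7): 3.58.
(b) r = 4.2; between ranks 4 (3.4) and 5 (3.7): 3.46.
|3.58 − 3.46| = 0.12.

0.12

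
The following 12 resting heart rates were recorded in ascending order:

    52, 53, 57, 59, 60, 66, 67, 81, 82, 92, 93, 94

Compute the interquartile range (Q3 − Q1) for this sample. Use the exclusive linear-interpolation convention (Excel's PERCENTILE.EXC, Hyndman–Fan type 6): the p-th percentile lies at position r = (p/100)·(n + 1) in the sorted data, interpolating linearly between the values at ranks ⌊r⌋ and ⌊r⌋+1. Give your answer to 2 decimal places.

n = 12.
P25: r = 3.25; ranks 3–4 are 57, 59; interpolating gives 57.5.
P75: r = 9.75; ranks 9–10 are 82, 92; interpolating gives 89.5.
Difference: 89.5 − 57.5 = 32.

32.00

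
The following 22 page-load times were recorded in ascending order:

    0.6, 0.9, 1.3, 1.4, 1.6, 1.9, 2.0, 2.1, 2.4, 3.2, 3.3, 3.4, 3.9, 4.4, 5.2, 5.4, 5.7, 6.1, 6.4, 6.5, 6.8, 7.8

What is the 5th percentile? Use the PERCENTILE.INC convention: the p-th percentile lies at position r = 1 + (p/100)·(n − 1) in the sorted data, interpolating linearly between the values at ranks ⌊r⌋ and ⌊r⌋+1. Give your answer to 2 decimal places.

0.92

n = 22.
r = 1 + (5/100)·(22 − 1) = 1 + 1.05 = 2.05.
Rank 2 is 0.9 and rank 3 is 1.3.
Interpolate: 0.9 + 0.05·(1.3 − 0.9) = 0.9 + 0.05·0.4 = 0.92.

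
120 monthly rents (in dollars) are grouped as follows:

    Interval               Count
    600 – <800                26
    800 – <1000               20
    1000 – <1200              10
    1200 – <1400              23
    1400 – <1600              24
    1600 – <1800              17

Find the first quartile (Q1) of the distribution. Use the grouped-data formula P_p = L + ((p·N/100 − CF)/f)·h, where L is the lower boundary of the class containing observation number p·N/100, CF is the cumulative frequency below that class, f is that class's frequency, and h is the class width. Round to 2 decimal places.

840.00

N = 120; target position k = 25/100 · 120 = 30.
Cumulative frequencies: 26, 46, 56, 79, 103, 120.
Observation 30 falls in the class 800 – <1000.
L = 800, CF = 26, f = 20, h = 200.
P25 = 800 + ((30 − 26)/20)·200 = 800 + 40 = 840.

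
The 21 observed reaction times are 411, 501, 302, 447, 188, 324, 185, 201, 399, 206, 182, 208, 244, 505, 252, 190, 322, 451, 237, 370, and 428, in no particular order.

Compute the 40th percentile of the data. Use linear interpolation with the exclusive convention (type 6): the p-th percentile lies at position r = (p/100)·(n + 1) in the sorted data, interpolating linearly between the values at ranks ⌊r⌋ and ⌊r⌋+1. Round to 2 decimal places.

242.60

Sorted: 182, 185, 188, 190, 201, 206, 208, 237, 244, 252, 302, 322, 324, 370, 399, 411, 428, 447, 451, 501, 505.
n = 21.
r = (40/100)·(21 + 1) = 8.8.
Rank 8 is 237 and rank 9 is 244.
Interpolate: 237 + 0.8·(244 − 237) = 237 + 0.8·7 = 242.6.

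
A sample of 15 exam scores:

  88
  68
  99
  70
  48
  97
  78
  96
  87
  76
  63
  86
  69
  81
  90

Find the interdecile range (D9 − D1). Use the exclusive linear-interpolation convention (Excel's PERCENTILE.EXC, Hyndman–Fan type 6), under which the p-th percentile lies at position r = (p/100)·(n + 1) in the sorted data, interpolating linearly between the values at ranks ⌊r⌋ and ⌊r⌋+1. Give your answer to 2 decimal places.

Sorted: 48, 63, 68, 69, 70, 76, 78, 81, 86, 87, 88, 90, 96, 97, 99.
n = 15.
P10: r = 1.6; ranks 1–2 are 48, 63; interpolating gives 57.
P90: r = 14.4; ranks 14–15 are 97, 99; interpolating gives 97.8.
Difference: 97.8 − 57 = 40.8.

40.80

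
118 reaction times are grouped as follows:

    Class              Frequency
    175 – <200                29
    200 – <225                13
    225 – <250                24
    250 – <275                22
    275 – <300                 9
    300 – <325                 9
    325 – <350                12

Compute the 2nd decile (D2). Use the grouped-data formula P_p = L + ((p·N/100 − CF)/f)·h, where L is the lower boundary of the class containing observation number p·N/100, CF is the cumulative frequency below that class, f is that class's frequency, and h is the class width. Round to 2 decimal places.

N = 118; target position k = 20/100 · 118 = 23.6.
Cumulative frequencies: 29, 42, 66, 88, 97, 106, 118.
Observation 23.6 falls in the class 175 – <200.
L = 175, CF = 0, f = 29, h = 25.
P20 = 175 + ((23.6 − 0)/29)·25 = 175 + 20.3448 = 195.345.

195.34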